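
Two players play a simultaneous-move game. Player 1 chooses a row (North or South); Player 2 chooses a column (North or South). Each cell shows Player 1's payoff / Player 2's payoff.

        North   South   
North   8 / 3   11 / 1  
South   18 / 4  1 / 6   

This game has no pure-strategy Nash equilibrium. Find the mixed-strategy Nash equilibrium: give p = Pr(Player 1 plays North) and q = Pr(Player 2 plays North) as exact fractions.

p = 1/2, q = 1/2

In a mixed NE each player is indifferent between their pure strategies, so the opponent's mix sets the indifference.
Player 2 indifferent between North and South: p·3 + (1−p)·4 = p·1 + (1−p)·6 ⟹ 4 + (-1)p = 6 + (-5)p ⟹ p = 1/2.
Player 1 indifferent between North and South: q·8 + (1−q)·11 = q·18 + (1−q)·1 ⟹ 11 + (-3)q = 1 + 17q ⟹ q = 1/2.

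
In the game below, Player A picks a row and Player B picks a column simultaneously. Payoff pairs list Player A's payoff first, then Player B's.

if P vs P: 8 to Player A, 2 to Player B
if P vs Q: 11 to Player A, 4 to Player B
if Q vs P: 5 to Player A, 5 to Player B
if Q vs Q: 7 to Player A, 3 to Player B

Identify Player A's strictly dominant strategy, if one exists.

P

A strategy is strictly dominant if it gives Player A a strictly higher payoff than every other strategy, against every choice by the opponent.
P strictly dominates: vs P: 8 > 5; vs Q: 11 > 7.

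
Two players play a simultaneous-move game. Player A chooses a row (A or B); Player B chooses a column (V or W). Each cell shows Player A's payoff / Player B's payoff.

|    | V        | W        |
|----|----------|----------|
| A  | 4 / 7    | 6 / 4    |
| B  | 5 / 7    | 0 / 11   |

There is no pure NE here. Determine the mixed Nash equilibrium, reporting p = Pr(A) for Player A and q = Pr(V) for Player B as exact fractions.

p = 4/7, q = 6/7

In a mixed NE each player is indifferent between their pure strategies, so the opponent's mix sets the indifference.
Player B indifferent between V and W: p·7 + (1−p)·7 = p·4 + (1−p)·11 ⟹ 7 + 0p = 11 + (-7)p ⟹ p = 4/7.
Player A indifferent between A and B: q·4 + (1−q)·6 = q·5 + (1−q)·0 ⟹ 6 + (-2)q = 0 + 5q ⟹ q = 6/7.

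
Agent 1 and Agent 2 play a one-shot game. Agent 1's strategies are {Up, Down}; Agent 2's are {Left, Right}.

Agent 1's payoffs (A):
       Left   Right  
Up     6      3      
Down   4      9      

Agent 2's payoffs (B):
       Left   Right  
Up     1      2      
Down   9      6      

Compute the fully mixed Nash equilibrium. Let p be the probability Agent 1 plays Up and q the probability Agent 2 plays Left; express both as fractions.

In a mixed NE each player is indifferent between their pure strategies, so the opponent's mix sets the indifference.
Agent 2 indifferent between Left and Right: p·1 + (1−p)·9 = p·2 + (1−p)·6 ⟹ 9 + (-8)p = 6 + (-4)p ⟹ p = 3/4.
Agent 1 indifferent between Up and Down: q·6 + (1−q)·3 = q·4 + (1−q)·9 ⟹ 3 + 3q = 9 + (-5)q ⟹ q = 3/4.

p = 3/4, q = 3/4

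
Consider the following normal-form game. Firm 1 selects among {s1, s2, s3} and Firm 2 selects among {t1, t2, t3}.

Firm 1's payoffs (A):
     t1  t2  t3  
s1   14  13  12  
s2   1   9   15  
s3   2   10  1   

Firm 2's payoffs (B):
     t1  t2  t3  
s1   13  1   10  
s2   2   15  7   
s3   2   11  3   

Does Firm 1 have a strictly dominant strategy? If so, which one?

Check whether one of Firm 1's strategies beats all alternatives regardless of what the opponent does.
s1 is not dominant: against t3, s2 gives 15 > 12.
s2 is not dominant: against t1, s1 gives 14 > 1.
s3 is not dominant: against t1, s1 gives 14 > 2.
No single strategy is best against every opponent action.

No strictly dominant strategy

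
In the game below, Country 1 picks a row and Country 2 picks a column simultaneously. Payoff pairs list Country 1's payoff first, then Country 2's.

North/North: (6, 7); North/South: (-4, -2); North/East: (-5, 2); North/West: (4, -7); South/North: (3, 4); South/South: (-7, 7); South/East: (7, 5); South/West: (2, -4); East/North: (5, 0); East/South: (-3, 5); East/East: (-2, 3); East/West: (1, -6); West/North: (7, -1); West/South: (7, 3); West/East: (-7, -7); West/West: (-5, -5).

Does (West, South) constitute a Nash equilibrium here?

Holding Country 2 at South: Country 1 gets 7 from West, versus -4 from North, -7 from South, -3 from East. No profitable deviation for Country 1.
Holding Country 1 at West: Country 2 gets 3 from South, versus -1 from North, -7 from East, -5 from West. No profitable deviation for Country 2 either.

Yes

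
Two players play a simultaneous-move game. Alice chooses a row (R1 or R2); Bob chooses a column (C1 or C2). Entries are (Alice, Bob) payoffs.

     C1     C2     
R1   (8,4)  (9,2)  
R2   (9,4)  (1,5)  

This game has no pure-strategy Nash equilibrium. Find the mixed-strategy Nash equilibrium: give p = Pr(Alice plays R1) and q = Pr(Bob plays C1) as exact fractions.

p = 1/3, q = 8/9

Each player's mixing probability is pinned down by making the *other* player indifferent.
Bob indifferent between C1 and C2: p·4 + (1−p)·4 = p·2 + (1−p)·5 ⟹ 4 + 0p = 5 + (-3)p ⟹ p = 1/3.
Alice indifferent between R1 and R2: q·8 + (1−q)·9 = q·9 + (1−q)·1 ⟹ 9 + (-1)q = 1 + 8q ⟹ q = 8/9.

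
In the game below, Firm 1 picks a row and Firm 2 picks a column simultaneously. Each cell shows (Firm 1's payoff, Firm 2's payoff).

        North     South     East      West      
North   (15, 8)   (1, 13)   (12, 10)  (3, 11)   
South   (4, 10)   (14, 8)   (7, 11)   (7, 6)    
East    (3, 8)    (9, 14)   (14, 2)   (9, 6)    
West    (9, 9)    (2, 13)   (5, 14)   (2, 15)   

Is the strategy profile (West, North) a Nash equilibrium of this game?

Holding Firm 2 at North: Firm 1 gets 9 from West but could get 15 by switching to North. Firm 1 has a profitable deviation.

No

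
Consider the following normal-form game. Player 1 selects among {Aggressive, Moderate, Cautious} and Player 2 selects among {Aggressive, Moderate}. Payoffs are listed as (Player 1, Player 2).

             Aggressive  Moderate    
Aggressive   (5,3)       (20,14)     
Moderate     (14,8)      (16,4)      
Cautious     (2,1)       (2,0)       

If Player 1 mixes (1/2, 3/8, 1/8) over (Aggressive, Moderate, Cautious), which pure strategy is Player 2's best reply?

Moderate

Compute Player 2's expected payoff from each pure strategy against the given mix.
Aggressive: (1/2)·3 + (3/8)·8 + (1/8)·1 = 37/8
Moderate: (1/2)·14 + (3/8)·4 + (1/8)·0 = 17/2
Highest expected payoff is 17/2, from Moderate.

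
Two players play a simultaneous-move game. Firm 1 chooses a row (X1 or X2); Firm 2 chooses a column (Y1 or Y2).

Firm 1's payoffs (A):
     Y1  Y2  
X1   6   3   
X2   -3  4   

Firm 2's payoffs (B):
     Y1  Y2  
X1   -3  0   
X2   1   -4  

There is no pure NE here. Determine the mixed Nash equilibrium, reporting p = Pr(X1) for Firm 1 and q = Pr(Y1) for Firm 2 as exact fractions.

p = 5/8, q = 1/10

Each player's mixing probability is pinned down by making the *other* player indifferent.
Firm 2 indifferent between Y1 and Y2: p·(-3) + (1−p)·1 = p·0 + (1−p)·(-4) ⟹ 1 + (-4)p = (-4) + 4p ⟹ p = 5/8.
Firm 1 indifferent between X1 and X2: q·6 + (1−q)·3 = q·(-3) + (1−q)·4 ⟹ 3 + 3q = 4 + (-7)q ⟹ q = 1/10.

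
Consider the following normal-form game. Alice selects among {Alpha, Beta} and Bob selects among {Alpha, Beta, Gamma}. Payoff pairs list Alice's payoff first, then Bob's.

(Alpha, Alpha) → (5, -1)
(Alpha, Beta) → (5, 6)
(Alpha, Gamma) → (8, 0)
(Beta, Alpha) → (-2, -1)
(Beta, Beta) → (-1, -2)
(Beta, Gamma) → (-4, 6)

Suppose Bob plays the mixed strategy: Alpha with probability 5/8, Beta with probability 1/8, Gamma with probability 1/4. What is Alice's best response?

Compute Alice's expected payoff from each pure strategy against the given mix.
Alpha: (5/8)·5 + (1/8)·5 + (1/4)·8 = 23/4
Beta: (5/8)·(-2) + (1/8)·(-1) + (1/4)·(-4) = -19/8
Highest expected payoff is 23/4, from Alpha.

Alpha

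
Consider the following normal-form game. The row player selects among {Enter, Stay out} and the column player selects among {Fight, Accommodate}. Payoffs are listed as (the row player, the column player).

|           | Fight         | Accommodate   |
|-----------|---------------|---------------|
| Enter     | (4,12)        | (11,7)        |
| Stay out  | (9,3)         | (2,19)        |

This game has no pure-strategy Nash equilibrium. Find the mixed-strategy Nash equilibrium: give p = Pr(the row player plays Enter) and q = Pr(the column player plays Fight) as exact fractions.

In a mixed NE each player is indifferent between their pure strategies, so the opponent's mix sets the indifference.
The column player indifferent between Fight and Accommodate: p·12 + (1−p)·3 = p·7 + (1−p)·19 ⟹ 3 + 9p = 19 + (-12)p ⟹ p = 16/21.
The row player indifferent between Enter and Stay out: q·4 + (1−q)·11 = q·9 + (1−q)·2 ⟹ 11 + (-7)q = 2 + 7q ⟹ q = 9/14.

p = 16/21, q = 9/14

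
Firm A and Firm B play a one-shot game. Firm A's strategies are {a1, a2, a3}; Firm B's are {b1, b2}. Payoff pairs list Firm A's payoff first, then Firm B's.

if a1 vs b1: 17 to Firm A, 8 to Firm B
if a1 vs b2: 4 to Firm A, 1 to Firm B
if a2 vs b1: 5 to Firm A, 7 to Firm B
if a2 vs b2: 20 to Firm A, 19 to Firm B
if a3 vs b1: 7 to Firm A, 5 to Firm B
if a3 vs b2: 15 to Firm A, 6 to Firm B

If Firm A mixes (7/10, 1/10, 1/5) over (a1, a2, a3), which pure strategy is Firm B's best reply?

Firm B's best reply maximizes expected payoff against the mix.
b1: (7/10)·8 + (1/10)·7 + (1/5)·5 = 73/10
b2: (7/10)·1 + (1/10)·19 + (1/5)·6 = 19/5
Highest expected payoff is 73/10, from b1.

b1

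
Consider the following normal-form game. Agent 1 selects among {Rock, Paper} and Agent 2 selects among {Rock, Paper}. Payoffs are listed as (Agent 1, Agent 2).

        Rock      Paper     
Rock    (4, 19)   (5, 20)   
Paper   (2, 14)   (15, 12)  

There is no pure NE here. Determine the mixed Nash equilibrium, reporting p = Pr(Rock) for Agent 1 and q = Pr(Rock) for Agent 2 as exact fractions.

Each player's mixing probability is pinned down by making the *other* player indifferent.
Agent 2 indifferent between Rock and Paper: p·19 + (1−p)·14 = p·20 + (1−p)·12 ⟹ 14 + 5p = 12 + 8p ⟹ p = 2/3.
Agent 1 indifferent between Rock and Paper: q·4 + (1−q)·5 = q·2 + (1−q)·15 ⟹ 5 + (-1)q = 15 + (-13)q ⟹ q = 5/6.

p = 2/3, q = 5/6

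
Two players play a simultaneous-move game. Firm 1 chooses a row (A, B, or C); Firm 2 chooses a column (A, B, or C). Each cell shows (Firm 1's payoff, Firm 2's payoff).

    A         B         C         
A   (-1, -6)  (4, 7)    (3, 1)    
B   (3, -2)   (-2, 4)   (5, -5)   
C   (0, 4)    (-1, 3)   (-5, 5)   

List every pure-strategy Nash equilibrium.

(A, B)

A profile is a Nash equilibrium when each player is best-responding to the other.
Firm 1's best responses — vs A: B (payoff 3); vs B: A (payoff 4); vs C: B (payoff 5).
Firm 2's best responses — vs A: B (payoff 7); vs B: B (payoff 4); vs C: C (payoff 5).
The only mutual best response is (A, B); neither player gains by switching there.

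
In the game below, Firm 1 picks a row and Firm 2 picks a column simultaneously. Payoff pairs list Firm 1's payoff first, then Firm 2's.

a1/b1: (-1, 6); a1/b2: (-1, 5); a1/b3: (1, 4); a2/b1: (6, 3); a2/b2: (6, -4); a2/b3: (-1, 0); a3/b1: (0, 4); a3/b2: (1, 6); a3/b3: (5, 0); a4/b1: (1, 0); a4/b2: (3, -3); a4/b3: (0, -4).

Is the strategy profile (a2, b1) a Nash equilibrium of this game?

Holding Firm 2 at b1: Firm 1 gets 6 from a2, versus -1 from a1, 0 from a3, 1 from a4. No profitable deviation for Firm 1.
Holding Firm 1 at a2: Firm 2 gets 3 from b1, versus -4 from b2, 0 from b3. No profitable deviation for Firm 2 either.

Yes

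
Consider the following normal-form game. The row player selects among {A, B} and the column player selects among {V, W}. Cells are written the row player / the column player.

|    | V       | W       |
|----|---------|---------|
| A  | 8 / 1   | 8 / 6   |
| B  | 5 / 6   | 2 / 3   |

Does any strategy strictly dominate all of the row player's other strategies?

A

Check whether one of the row player's strategies beats all alternatives regardless of what the opponent does.
A strictly dominates: vs V: 8 > 5; vs W: 8 > 2.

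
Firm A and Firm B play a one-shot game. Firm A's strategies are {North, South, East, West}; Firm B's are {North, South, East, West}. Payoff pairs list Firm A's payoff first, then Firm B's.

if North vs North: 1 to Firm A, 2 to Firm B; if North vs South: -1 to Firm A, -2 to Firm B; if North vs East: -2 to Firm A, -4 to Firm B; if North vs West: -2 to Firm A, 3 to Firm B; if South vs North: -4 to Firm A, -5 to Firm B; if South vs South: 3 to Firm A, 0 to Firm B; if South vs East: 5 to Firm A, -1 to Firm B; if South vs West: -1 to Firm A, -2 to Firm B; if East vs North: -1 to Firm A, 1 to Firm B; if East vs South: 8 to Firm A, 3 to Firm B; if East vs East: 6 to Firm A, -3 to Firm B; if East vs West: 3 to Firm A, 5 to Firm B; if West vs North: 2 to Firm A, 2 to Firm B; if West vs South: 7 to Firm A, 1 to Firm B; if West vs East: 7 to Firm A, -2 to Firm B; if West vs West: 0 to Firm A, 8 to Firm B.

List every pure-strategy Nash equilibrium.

Find each player's best response to every opponent strategy; NE are the intersections.
Firm A's best responses — vs North: West (payoff 2); vs South: East (payoff 8); vs East: West (payoff 7); vs West: East (payoff 3).
Firm B's best responses — vs North: West (payoff 3); vs South: South (payoff 0); vs East: West (payoff 5); vs West: West (payoff 8).
The only mutual best response is (East, West); neither player gains by switching there.

(East, West)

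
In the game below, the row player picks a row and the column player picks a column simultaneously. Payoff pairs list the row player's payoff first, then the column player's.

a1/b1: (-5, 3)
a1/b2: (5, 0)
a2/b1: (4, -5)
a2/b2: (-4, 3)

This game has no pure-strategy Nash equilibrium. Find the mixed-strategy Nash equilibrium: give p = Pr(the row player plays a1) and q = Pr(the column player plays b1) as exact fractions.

In a mixed NE each player is indifferent between their pure strategies, so the opponent's mix sets the indifference.
The column player indifferent between b1 and b2: p·3 + (1−p)·(-5) = p·0 + (1−p)·3 ⟹ (-5) + 8p = 3 + (-3)p ⟹ p = 8/11.
The row player indifferent between a1 and a2: q·(-5) + (1−q)·5 = q·4 + (1−q)·(-4) ⟹ 5 + (-10)q = (-4) + 8q ⟹ q = 1/2.

p = 8/11, q = 1/2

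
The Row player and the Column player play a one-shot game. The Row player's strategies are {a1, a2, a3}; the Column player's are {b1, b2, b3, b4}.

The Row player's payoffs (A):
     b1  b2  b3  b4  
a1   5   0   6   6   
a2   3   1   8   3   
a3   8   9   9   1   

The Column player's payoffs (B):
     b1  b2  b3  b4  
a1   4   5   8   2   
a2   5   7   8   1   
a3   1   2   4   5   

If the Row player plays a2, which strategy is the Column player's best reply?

b3

With the Row player fixed at a2, the Column player's payoffs are: b1 → 5, b2 → 7, b3 → 8, b4 → 1.
The maximum is 8, achieved by b3.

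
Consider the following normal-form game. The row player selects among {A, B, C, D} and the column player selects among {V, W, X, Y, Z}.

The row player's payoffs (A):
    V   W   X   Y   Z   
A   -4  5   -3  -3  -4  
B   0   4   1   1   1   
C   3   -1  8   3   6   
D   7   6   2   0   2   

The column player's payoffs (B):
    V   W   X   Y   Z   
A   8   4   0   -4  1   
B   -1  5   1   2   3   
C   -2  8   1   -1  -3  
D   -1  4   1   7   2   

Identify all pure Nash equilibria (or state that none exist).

Find each player's best response to every opponent strategy; NE are the intersections.
The row player's best responses — vs V: D (payoff 7); vs W: D (payoff 6); vs X: C (payoff 8); vs Y: C (payoff 3); vs Z: C (payoff 6).
The column player's best responses — vs A: V (payoff 8); vs B: W (payoff 5); vs C: W (payoff 8); vs D: Y (payoff 7).
No cell has both players best-responding. For instance, the row player's best reply to Z is C, but against C the column player prefers W over Z.

No pure-strategy Nash equilibrium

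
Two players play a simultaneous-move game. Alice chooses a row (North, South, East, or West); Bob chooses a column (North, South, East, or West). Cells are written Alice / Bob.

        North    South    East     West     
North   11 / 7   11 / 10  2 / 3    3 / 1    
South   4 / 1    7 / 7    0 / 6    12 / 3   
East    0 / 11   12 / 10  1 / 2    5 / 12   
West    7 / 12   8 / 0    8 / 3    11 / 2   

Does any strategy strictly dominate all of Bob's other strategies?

Check whether one of Bob's strategies beats all alternatives regardless of what the opponent does.
North is not dominant: against North, South gives 10 > 7.
South is not dominant: against East, North gives 11 > 10.
East is not dominant: against North, North gives 7 > 3.
West is not dominant: against North, North gives 7 > 1.
No single strategy is best against every opponent action.

None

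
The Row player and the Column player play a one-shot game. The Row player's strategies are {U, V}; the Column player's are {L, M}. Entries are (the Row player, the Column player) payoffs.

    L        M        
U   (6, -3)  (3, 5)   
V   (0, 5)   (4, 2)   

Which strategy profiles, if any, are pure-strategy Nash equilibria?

A profile is a Nash equilibrium when each player is best-responding to the other.
The Row player's best responses — vs L: U (payoff 6); vs M: V (payoff 4).
The Column player's best responses — vs U: M (payoff 5); vs V: L (payoff 5).
No cell has both players best-responding. For instance, the Row player's best reply to L is U, but against U the Column player prefers M over L.

None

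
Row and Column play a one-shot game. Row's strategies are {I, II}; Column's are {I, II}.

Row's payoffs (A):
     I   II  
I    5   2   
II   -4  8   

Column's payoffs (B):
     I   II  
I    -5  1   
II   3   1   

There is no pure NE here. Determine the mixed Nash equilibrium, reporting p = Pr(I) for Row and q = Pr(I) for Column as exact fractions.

In a mixed NE each player is indifferent between their pure strategies, so the opponent's mix sets the indifference.
Column indifferent between I and II: p·(-5) + (1−p)·3 = p·1 + (1−p)·1 ⟹ 3 + (-8)p = 1 + 0p ⟹ p = 1/4.
Row indifferent between I and II: q·5 + (1−q)·2 = q·(-4) + (1−q)·8 ⟹ 2 + 3q = 8 + (-12)q ⟹ q = 2/5.

p = 1/4, q = 2/5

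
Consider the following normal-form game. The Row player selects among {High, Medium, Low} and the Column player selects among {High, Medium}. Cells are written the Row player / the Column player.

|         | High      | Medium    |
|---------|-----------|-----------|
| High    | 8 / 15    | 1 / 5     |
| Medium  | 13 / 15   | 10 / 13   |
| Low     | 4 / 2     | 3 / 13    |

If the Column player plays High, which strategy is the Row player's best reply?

With the Column player fixed at High, the Row player's payoffs are: High → 8, Medium → 13, Low → 4.
The maximum is 13, achieved by Medium.

Medium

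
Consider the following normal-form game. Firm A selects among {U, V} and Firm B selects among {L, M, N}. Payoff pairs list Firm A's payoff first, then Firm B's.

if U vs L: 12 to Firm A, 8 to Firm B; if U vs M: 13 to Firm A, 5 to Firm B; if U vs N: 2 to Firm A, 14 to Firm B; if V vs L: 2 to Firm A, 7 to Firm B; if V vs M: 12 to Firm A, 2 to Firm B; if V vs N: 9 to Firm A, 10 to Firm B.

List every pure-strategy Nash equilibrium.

(V, N)

A profile is a Nash equilibrium when each player is best-responding to the other.
Firm A's best responses — vs L: U (payoff 12); vs M: U (payoff 13); vs N: V (payoff 9).
Firm B's best responses — vs U: N (payoff 14); vs V: N (payoff 10).
The only mutual best response is (V, N); neither player gains by switching there.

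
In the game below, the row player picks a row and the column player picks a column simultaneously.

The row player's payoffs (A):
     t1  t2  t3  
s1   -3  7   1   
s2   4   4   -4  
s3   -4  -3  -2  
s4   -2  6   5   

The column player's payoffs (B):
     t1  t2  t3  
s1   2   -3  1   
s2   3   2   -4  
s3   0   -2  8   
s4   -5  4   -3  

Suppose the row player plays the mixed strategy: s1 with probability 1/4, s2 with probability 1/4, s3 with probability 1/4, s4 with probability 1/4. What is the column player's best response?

Compute the column player's expected payoff from each pure strategy against the given mix.
t1: (1/4)·2 + (1/4)·3 + (1/4)·0 + (1/4)·(-5) = 0
t2: (1/4)·(-3) + (1/4)·2 + (1/4)·(-2) + (1/4)·4 = 1/4
t3: (1/4)·1 + (1/4)·(-4) + (1/4)·8 + (1/4)·(-3) = 1/2
Highest expected payoff is 1/2, from t3.

t3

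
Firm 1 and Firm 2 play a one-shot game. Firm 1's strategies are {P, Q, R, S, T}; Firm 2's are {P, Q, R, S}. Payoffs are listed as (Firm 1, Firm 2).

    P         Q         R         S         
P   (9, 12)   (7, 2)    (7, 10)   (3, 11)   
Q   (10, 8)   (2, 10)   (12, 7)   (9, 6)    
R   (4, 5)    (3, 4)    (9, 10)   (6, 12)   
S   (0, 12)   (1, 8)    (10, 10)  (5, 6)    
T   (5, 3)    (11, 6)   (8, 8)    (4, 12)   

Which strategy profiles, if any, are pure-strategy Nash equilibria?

There is no pure-strategy Nash equilibrium

A profile is a Nash equilibrium when each player is best-responding to the other.
Firm 1's best responses — vs P: Q (payoff 10); vs Q: T (payoff 11); vs R: Q (payoff 12); vs S: Q (payoff 9).
Firm 2's best responses — vs P: P (payoff 12); vs Q: Q (payoff 10); vs R: S (payoff 12); vs S: P (payoff 12); vs T: S (payoff 12).
No cell has both players best-responding. For instance, Firm 1's best reply to Q is T, but against T Firm 2 prefers S over Q.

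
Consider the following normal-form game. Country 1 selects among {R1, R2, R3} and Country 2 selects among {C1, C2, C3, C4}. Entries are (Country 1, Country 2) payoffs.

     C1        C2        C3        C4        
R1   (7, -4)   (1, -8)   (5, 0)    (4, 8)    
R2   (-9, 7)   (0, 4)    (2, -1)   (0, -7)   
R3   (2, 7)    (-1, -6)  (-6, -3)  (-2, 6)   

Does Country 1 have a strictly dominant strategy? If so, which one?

R1

Check whether one of Country 1's strategies beats all alternatives regardless of what the opponent does.
R1 strictly dominates: vs C1: 7 > each of {-9, 2}; vs C2: 1 > each of {0, -1}; vs C3: 5 > each of {2, -6}; vs C4: 4 > each of {0, -2}.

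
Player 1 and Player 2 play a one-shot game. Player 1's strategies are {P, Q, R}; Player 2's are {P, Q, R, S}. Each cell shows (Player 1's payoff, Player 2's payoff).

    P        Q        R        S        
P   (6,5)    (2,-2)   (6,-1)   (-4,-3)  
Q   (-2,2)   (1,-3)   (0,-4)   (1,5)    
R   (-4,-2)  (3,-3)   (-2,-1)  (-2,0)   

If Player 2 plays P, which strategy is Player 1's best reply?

P

With Player 2 fixed at P, Player 1's payoffs are: P → 6, Q → -2, R → -4.
The maximum is 6, achieved by P.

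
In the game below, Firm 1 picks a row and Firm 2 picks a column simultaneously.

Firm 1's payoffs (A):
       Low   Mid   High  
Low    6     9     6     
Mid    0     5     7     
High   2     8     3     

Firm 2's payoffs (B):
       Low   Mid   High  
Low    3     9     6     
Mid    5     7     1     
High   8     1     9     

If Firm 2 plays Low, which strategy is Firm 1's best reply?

Low

With Firm 2 fixed at Low, Firm 1's payoffs are: Low → 6, Mid → 0, High → 2.
The maximum is 6, achieved by Low.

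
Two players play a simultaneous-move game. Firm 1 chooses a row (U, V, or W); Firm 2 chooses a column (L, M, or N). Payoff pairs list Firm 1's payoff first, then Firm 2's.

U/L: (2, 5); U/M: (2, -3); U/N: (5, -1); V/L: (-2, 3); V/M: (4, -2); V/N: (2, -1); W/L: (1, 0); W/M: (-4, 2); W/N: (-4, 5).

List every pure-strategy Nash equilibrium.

Check mutual best responses: a cell is a NE iff neither player can gain by unilaterally deviating.
Firm 1's best responses — vs L: U (payoff 2); vs M: V (payoff 4); vs N: U (payoff 5).
Firm 2's best responses — vs U: L (payoff 5); vs V: L (payoff 3); vs W: N (payoff 5).
The only mutual best response is (U, L); neither player gains by switching there.

(U, L)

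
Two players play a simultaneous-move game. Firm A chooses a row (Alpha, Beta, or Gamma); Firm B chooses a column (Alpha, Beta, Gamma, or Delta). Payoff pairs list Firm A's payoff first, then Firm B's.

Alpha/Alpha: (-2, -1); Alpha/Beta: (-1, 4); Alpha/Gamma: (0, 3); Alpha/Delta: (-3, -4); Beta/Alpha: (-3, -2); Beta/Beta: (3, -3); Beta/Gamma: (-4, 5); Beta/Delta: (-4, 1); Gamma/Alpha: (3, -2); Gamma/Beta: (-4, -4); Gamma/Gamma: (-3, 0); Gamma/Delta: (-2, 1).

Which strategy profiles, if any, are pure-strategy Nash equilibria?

A profile is a Nash equilibrium when each player is best-responding to the other.
Firm A's best responses — vs Alpha: Gamma (payoff 3); vs Beta: Beta (payoff 3); vs Gamma: Alpha (payoff 0); vs Delta: Gamma (payoff -2).
Firm B's best responses — vs Alpha: Beta (payoff 4); vs Beta: Gamma (payoff 5); vs Gamma: Delta (payoff 1).
The only mutual best response is (Gamma, Delta); neither player gains by switching there.

(Gamma, Delta)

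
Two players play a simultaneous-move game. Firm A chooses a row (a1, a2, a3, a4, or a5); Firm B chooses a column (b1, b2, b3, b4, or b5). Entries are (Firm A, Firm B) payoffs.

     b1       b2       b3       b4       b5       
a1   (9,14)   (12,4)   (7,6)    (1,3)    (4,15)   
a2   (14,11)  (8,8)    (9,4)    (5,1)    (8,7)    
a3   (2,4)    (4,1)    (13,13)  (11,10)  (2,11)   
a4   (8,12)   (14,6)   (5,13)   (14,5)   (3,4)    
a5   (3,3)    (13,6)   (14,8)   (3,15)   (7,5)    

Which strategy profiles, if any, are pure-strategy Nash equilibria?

(a2, b1)

Check mutual best responses: a cell is a NE iff neither player can gain by unilaterally deviating.
Firm A's best responses — vs b1: a2 (payoff 14); vs b2: a4 (payoff 14); vs b3: a5 (payoff 14); vs b4: a4 (payoff 14); vs b5: a2 (payoff 8).
Firm B's best responses — vs a1: b5 (payoff 15); vs a2: b1 (payoff 11); vs a3: b3 (payoff 13); vs a4: b3 (payoff 13); vs a5: b4 (payoff 15).
The only mutual best response is (a2, b1); neither player gains by switching there.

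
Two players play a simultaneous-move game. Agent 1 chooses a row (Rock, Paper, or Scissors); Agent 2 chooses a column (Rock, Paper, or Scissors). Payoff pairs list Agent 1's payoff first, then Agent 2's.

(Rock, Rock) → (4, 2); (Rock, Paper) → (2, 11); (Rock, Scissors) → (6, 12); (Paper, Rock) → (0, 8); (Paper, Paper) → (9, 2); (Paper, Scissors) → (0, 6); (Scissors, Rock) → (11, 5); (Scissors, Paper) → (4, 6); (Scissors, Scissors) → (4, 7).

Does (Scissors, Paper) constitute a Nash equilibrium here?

Holding Agent 2 at Paper: Agent 1 gets 4 from Scissors but could get 9 by switching to Paper. Agent 1 has a profitable deviation.

No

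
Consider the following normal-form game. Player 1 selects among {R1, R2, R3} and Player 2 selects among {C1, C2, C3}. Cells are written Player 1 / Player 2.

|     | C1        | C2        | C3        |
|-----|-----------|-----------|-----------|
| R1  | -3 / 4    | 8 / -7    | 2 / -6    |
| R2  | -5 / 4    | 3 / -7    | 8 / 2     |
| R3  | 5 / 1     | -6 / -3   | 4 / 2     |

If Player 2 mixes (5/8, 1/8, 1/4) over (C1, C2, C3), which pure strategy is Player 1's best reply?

Compute Player 1's expected payoff from each pure strategy against the given mix.
R1: (5/8)·(-3) + (1/8)·8 + (1/4)·2 = -3/8
R2: (5/8)·(-5) + (1/8)·3 + (1/4)·8 = -3/4
R3: (5/8)·5 + (1/8)·(-6) + (1/4)·4 = 27/8
Highest expected payoff is 27/8, from R3.

R3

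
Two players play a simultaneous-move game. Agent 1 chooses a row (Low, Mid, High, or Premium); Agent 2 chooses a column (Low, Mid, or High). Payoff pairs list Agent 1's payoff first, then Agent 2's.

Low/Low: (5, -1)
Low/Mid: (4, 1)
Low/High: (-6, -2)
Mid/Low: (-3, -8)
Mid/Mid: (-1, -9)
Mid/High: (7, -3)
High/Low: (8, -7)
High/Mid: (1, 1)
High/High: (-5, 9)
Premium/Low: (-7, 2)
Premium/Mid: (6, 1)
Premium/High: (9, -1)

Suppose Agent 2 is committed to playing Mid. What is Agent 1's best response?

With Agent 2 fixed at Mid, Agent 1's payoffs are: Low → 4, Mid → -1, High → 1, Premium → 6.
The maximum is 6, achieved by Premium.

Premium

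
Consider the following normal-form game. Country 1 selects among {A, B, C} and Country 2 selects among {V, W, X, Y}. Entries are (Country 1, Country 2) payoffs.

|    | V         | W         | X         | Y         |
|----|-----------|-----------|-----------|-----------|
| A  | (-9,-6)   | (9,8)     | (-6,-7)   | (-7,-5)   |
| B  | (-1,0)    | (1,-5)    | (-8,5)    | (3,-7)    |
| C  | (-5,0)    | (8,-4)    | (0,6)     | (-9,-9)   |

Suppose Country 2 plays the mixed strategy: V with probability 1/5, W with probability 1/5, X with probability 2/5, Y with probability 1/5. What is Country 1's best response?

Country 1's best reply maximizes expected payoff against the mix.
A: (1/5)·(-9) + (1/5)·9 + (2/5)·(-6) + (1/5)·(-7) = -19/5
B: (1/5)·(-1) + (1/5)·1 + (2/5)·(-8) + (1/5)·3 = -13/5
C: (1/5)·(-5) + (1/5)·8 + (2/5)·0 + (1/5)·(-9) = -6/5
Highest expected payoff is -6/5, from C.

C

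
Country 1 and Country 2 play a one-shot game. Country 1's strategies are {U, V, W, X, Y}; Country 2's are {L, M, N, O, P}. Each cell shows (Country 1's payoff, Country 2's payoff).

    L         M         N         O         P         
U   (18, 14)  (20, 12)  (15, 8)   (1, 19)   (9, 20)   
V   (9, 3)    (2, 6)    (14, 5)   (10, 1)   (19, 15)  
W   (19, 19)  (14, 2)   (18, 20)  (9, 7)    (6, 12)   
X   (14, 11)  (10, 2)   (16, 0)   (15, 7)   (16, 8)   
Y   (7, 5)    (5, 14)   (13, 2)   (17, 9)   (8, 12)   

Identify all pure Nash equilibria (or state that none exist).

A profile is a Nash equilibrium when each player is best-responding to the other.
Country 1's best responses — vs L: W (payoff 19); vs M: U (payoff 20); vs N: W (payoff 18); vs O: Y (payoff 17); vs P: V (payoff 19).
Country 2's best responses — vs U: P (payoff 20); vs V: P (payoff 15); vs W: N (payoff 20); vs X: L (payoff 11); vs Y: M (payoff 14).
Mutual best responses occur at (V, P) and (W, N); at each, neither player gains by switching.

(V, P) and (W, N)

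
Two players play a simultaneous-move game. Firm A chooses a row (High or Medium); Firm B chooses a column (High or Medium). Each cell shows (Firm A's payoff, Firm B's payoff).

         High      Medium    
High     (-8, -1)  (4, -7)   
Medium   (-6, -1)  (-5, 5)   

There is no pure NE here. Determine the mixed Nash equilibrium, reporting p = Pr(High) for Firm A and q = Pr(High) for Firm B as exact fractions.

Each player's mixing probability is pinned down by making the *other* player indifferent.
Firm B indifferent between High and Medium: p·(-1) + (1−p)·(-1) = p·(-7) + (1−p)·5 ⟹ (-1) + 0p = 5 + (-12)p ⟹ p = 1/2.
Firm A indifferent between High and Medium: q·(-8) + (1−q)·4 = q·(-6) + (1−q)·(-5) ⟹ 4 + (-12)q = (-5) + (-1)q ⟹ q = 9/11.

p = 1/2, q = 9/11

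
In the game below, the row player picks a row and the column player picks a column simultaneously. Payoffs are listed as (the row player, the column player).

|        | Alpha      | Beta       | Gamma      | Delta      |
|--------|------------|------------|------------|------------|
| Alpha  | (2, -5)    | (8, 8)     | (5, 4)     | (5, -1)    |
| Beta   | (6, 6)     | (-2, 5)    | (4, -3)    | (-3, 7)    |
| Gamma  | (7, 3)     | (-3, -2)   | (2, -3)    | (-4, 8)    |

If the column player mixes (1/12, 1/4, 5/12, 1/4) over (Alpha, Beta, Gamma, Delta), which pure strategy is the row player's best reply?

The row player's best reply maximizes expected payoff against the mix.
Alpha: (1/12)·2 + (1/4)·8 + (5/12)·5 + (1/4)·5 = 11/2
Beta: (1/12)·6 + (1/4)·(-2) + (5/12)·4 + (1/4)·(-3) = 11/12
Gamma: (1/12)·7 + (1/4)·(-3) + (5/12)·2 + (1/4)·(-4) = -1/3
Highest expected payoff is 11/2, from Alpha.

Alpha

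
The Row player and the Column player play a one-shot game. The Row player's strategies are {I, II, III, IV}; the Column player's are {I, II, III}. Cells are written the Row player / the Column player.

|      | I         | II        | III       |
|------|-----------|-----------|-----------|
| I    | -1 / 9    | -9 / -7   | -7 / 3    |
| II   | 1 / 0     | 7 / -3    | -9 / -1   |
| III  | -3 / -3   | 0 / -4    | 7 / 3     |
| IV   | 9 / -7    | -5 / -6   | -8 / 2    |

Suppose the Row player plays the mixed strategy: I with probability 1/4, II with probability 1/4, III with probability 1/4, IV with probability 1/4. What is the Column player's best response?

The Column player's best reply maximizes expected payoff against the mix.
I: (1/4)·9 + (1/4)·0 + (1/4)·(-3) + (1/4)·(-7) = -1/4
II: (1/4)·(-7) + (1/4)·(-3) + (1/4)·(-4) + (1/4)·(-6) = -5
III: (1/4)·3 + (1/4)·(-1) + (1/4)·3 + (1/4)·2 = 7/4
Highest expected payoff is 7/4, from III.

III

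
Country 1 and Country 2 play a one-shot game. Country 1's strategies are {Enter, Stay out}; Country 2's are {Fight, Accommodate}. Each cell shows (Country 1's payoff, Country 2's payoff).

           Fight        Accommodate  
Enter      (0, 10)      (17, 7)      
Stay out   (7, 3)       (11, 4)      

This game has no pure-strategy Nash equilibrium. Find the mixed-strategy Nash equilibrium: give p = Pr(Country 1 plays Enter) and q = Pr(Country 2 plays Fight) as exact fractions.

p = 1/4, q = 6/13

Each player's mixing probability is pinned down by making the *other* player indifferent.
Country 2 indifferent between Fight and Accommodate: p·10 + (1−p)·3 = p·7 + (1−p)·4 ⟹ 3 + 7p = 4 + 3p ⟹ p = 1/4.
Country 1 indifferent between Enter and Stay out: q·0 + (1−q)·17 = q·7 + (1−q)·11 ⟹ 17 + (-17)q = 11 + (-4)q ⟹ q = 6/13.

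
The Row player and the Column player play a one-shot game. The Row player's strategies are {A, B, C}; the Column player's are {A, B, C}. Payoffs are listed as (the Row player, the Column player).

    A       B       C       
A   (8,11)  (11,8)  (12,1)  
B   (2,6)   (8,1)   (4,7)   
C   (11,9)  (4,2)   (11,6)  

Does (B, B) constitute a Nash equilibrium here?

No

Holding the Column player at B: the Row player gets 8 from B but could get 11 by switching to A. The Row player has a profitable deviation.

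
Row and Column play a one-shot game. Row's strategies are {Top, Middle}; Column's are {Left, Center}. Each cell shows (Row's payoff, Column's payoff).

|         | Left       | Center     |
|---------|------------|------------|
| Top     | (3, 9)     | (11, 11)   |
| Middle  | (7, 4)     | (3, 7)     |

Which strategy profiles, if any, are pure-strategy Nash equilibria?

(Top, Center)

Check mutual best responses: a cell is a NE iff neither player can gain by unilaterally deviating.
Row's best responses — vs Left: Middle (payoff 7); vs Center: Top (payoff 11).
Column's best responses — vs Top: Center (payoff 11); vs Middle: Center (payoff 7).
The only mutual best response is (Top, Center); neither player gains by switching there.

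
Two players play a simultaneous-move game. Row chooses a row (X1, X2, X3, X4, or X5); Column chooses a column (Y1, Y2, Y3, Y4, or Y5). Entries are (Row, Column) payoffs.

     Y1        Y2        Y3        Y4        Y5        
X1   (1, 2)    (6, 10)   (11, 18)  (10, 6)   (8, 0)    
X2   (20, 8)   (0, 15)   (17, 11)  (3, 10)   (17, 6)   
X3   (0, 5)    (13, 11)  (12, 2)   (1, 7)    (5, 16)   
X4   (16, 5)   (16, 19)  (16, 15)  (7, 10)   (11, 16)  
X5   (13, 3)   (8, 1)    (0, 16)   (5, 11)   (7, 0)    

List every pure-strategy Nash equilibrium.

(X4, Y2)

Check mutual best responses: a cell is a NE iff neither player can gain by unilaterally deviating.
Row's best responses — vs Y1: X2 (payoff 20); vs Y2: X4 (payoff 16); vs Y3: X2 (payoff 17); vs Y4: X1 (payoff 10); vs Y5: X2 (payoff 17).
Column's best responses — vs X1: Y3 (payoff 18); vs X2: Y2 (payoff 15); vs X3: Y5 (payoff 16); vs X4: Y2 (payoff 19); vs X5: Y3 (payoff 16).
The only mutual best response is (X4, Y2); neither player gains by switching there.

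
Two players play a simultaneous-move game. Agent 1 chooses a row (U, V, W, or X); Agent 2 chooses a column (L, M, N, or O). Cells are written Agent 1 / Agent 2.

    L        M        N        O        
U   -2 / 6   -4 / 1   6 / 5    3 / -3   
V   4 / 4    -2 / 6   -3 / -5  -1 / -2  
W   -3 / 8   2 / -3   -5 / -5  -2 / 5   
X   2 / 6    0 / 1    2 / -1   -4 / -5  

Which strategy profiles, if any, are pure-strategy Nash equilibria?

Find each player's best response to every opponent strategy; NE are the intersections.
Agent 1's best responses — vs L: V (payoff 4); vs M: W (payoff 2); vs N: U (payoff 6); vs O: U (payoff 3).
Agent 2's best responses — vs U: L (payoff 6); vs V: M (payoff 6); vs W: L (payoff 8); vs X: L (payoff 6).
No cell has both players best-responding. For instance, Agent 1's best reply to O is U, but against U Agent 2 prefers L over O.

No pure-strategy Nash equilibrium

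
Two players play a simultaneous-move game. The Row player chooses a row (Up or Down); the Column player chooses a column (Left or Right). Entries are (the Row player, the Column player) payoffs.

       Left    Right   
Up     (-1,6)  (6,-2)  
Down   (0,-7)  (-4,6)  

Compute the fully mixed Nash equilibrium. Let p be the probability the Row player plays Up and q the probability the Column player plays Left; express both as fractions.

p = 13/21, q = 10/11

In a mixed NE each player is indifferent between their pure strategies, so the opponent's mix sets the indifference.
The Column player indifferent between Left and Right: p·6 + (1−p)·(-7) = p·(-2) + (1−p)·6 ⟹ (-7) + 13p = 6 + (-8)p ⟹ p = 13/21.
The Row player indifferent between Up and Down: q·(-1) + (1−q)·6 = q·0 + (1−q)·(-4) ⟹ 6 + (-7)q = (-4) + 4q ⟹ q = 10/11.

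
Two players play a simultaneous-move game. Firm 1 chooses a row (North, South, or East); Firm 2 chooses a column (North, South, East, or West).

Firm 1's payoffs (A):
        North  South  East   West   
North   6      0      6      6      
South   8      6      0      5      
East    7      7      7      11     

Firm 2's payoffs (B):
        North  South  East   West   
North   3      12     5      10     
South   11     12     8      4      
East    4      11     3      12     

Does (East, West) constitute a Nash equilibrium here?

Yes

Holding Firm 2 at West: Firm 1 gets 11 from East, versus 6 from North, 5 from South. No profitable deviation for Firm 1.
Holding Firm 1 at East: Firm 2 gets 12 from West, versus 4 from North, 11 from South, 3 from East. No profitable deviation for Firm 2 either.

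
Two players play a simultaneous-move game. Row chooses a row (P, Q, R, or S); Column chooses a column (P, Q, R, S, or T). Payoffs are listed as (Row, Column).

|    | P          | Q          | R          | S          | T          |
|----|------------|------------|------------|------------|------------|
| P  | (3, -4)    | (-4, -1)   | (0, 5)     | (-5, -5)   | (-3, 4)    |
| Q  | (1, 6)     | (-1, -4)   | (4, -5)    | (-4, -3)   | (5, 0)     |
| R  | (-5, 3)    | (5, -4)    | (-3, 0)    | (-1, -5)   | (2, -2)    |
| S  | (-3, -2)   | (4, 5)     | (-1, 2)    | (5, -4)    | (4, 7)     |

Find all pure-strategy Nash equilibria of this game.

No pure-strategy Nash equilibrium

Find each player's best response to every opponent strategy; NE are the intersections.
Row's best responses — vs P: P (payoff 3); vs Q: R (payoff 5); vs R: Q (payoff 4); vs S: S (payoff 5); vs T: Q (payoff 5).
Column's best responses — vs P: R (payoff 5); vs Q: P (payoff 6); vs R: P (payoff 3); vs S: T (payoff 7).
No cell has both players best-responding. For instance, Row's best reply to T is Q, but against Q Column prefers P over T.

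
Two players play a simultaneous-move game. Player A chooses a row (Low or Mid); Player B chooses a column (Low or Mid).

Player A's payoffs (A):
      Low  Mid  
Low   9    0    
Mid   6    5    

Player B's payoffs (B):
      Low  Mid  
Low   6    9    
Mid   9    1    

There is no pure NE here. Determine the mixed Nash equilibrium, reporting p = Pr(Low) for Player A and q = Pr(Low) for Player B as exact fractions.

In a mixed NE each player is indifferent between their pure strategies, so the opponent's mix sets the indifference.
Player B indifferent between Low and Mid: p·6 + (1−p)·9 = p·9 + (1−p)·1 ⟹ 9 + (-3)p = 1 + 8p ⟹ p = 8/11.
Player A indifferent between Low and Mid: q·9 + (1−q)·0 = q·6 + (1−q)·5 ⟹ 0 + 9q = 5 + 1q ⟹ q = 5/8.

p = 8/11, q = 5/8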